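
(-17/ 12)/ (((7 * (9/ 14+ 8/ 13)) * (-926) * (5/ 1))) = 0.00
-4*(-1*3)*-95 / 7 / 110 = -114 / 77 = -1.48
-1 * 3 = -3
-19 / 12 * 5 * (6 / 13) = -95 / 26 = -3.65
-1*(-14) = 14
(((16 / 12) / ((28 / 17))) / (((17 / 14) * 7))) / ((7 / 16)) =32 / 147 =0.22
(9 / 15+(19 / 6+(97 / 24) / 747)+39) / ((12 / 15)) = 3834089 / 71712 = 53.47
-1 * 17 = -17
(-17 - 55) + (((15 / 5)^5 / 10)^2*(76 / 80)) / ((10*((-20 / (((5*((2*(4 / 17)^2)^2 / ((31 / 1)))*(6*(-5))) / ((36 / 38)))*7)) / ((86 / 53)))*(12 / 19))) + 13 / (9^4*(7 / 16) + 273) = -11877383557720036 / 172543288147125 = -68.84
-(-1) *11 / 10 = 11 / 10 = 1.10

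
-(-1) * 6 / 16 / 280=3 / 2240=0.00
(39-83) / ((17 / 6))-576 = -591.53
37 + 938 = 975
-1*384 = -384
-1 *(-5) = 5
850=850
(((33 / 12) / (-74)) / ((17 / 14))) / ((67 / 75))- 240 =-40463055 / 168572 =-240.03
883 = 883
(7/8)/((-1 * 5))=-7/40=-0.18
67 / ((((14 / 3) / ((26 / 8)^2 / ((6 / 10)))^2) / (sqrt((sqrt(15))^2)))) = 47839675*sqrt(15) / 10752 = 17232.35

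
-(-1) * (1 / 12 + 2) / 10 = 5 / 24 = 0.21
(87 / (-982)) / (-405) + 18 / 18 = 132599 / 132570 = 1.00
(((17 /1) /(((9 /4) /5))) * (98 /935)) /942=196 /46629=0.00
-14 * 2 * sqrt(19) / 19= -28 * sqrt(19) / 19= -6.42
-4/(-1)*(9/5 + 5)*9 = 1224/5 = 244.80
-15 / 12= -5 / 4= -1.25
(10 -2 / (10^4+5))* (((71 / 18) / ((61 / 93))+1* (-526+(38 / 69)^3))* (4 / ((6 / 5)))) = -17326.96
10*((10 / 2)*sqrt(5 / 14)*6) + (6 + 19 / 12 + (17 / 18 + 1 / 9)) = 311 / 36 + 150*sqrt(70) / 7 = 187.92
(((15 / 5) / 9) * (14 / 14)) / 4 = 1 / 12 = 0.08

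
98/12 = 49/6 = 8.17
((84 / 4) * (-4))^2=7056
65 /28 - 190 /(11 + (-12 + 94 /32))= -83105 /868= -95.74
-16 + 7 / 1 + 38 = 29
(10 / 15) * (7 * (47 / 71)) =658 / 213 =3.09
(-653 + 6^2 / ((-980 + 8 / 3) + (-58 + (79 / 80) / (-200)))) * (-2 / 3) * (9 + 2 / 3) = 1882295504138 / 447266133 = 4208.45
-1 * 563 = -563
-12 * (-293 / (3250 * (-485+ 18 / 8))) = -7032 / 3137875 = -0.00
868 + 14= 882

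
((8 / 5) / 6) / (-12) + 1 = 44 / 45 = 0.98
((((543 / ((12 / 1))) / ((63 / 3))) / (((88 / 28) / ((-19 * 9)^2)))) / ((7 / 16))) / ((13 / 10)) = 35284140 / 1001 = 35248.89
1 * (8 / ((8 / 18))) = 18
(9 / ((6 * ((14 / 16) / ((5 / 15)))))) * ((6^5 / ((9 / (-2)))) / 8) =-864 / 7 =-123.43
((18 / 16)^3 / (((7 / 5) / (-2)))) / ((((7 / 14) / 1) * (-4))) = 3645 / 3584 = 1.02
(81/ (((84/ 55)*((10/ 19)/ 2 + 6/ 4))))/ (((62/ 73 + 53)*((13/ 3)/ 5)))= 30895425/ 47934614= 0.64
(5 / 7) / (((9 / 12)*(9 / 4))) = 80 / 189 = 0.42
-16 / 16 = -1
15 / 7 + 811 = 5692 / 7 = 813.14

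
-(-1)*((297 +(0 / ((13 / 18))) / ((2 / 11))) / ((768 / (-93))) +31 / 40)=-45043 / 1280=-35.19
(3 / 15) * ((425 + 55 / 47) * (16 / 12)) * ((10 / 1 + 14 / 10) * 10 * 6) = 3653472 / 47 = 77733.45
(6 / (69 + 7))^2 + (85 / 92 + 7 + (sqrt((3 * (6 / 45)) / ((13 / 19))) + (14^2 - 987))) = -6501829 / 8303 + sqrt(2470) / 65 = -782.31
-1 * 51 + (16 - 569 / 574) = -20659 / 574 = -35.99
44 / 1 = 44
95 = 95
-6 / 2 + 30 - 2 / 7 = 26.71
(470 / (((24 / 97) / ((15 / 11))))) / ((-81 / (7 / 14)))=-15.99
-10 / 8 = -5 / 4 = -1.25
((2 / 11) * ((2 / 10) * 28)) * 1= 56 / 55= 1.02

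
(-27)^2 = 729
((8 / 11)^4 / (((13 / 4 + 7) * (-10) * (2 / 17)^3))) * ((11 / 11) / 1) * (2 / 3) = -10061824 / 9004215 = -1.12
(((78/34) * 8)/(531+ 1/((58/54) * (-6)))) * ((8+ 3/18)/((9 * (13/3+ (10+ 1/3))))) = 36946/17272629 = 0.00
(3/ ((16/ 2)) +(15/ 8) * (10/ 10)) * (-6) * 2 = -27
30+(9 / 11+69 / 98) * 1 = 33981 / 1078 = 31.52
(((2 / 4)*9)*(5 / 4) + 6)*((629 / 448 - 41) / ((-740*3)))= 549909 / 2652160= 0.21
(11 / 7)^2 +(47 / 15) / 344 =626663 / 252840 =2.48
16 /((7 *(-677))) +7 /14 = 4707 /9478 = 0.50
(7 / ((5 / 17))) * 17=2023 / 5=404.60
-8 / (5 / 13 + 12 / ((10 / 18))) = -0.36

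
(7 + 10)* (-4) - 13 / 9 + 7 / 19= -11812 / 171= -69.08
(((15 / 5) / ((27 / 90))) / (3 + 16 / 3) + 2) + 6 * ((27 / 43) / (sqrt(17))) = 162 * sqrt(17) / 731 + 16 / 5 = 4.11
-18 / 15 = -6 / 5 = -1.20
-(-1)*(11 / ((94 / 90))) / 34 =495 / 1598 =0.31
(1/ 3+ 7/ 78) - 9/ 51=109/ 442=0.25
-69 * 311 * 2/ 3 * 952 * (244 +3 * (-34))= -1933942304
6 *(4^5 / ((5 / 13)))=79872 / 5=15974.40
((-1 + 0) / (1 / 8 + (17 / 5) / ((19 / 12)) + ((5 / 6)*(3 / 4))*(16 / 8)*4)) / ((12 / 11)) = -2090 / 16581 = -0.13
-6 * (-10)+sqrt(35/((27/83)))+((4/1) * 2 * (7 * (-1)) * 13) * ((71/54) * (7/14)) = -11302/27+sqrt(8715)/9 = -408.22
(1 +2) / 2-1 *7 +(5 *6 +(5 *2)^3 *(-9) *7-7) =-125965 / 2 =-62982.50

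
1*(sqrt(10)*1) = sqrt(10) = 3.16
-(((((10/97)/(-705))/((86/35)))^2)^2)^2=-0.00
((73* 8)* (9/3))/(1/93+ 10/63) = 3421656/331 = 10337.33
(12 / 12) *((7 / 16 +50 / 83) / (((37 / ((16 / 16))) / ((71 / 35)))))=98051 / 1719760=0.06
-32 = -32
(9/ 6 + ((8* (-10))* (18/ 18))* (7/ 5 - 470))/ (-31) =-1209.34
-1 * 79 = -79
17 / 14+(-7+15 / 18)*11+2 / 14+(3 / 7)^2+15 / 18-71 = -136.46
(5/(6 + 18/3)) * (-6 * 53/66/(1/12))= -265/11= -24.09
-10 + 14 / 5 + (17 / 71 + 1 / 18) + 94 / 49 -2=-2187587 / 313110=-6.99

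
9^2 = 81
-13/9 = -1.44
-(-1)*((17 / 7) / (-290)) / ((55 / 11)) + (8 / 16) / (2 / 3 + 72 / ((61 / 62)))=0.01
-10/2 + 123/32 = -37/32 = -1.16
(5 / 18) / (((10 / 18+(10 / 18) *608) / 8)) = 4 / 609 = 0.01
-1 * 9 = -9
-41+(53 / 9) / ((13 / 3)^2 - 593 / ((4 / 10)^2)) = -5442921 / 132749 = -41.00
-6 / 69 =-2 / 23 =-0.09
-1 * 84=-84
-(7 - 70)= 63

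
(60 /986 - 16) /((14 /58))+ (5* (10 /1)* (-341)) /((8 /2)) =-1030191 /238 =-4328.53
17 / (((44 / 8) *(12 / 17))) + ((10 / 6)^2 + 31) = 7555 / 198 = 38.16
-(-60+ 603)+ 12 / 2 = -537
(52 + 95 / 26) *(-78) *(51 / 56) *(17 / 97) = -3763647 / 5432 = -692.87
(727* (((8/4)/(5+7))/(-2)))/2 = -727/24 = -30.29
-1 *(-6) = 6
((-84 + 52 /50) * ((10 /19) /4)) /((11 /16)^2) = -265472 /11495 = -23.09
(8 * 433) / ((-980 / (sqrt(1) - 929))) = 803648 / 245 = 3280.20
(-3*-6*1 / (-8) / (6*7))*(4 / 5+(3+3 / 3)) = -9 / 35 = -0.26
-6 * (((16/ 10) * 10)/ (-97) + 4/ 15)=-296/ 485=-0.61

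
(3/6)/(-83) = -1/166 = -0.01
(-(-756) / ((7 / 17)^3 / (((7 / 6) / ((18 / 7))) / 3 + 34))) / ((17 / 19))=413319.15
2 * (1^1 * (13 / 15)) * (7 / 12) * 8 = 364 / 45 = 8.09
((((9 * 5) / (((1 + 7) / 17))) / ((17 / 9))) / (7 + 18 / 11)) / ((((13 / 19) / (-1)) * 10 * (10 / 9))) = -8019 / 10400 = -0.77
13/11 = 1.18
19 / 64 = 0.30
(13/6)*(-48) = -104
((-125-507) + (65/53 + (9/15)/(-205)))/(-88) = 17133467/2390300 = 7.17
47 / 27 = 1.74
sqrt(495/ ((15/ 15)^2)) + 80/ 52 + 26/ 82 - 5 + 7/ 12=-16381/ 6396 + 3*sqrt(55)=19.69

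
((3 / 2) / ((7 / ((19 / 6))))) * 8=5.43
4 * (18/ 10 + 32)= 676/ 5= 135.20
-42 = -42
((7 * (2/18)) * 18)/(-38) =-7/19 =-0.37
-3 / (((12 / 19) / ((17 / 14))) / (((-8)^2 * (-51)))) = 131784 / 7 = 18826.29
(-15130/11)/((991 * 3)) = -15130/32703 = -0.46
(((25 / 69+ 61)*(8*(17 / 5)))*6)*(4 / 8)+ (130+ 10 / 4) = 1182123 / 230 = 5139.67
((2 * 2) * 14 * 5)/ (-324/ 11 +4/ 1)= -11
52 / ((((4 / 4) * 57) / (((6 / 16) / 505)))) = 13 / 19190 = 0.00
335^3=37595375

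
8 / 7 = 1.14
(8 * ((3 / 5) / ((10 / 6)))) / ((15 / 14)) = 336 / 125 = 2.69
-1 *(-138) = 138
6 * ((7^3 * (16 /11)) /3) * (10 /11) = 109760 /121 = 907.11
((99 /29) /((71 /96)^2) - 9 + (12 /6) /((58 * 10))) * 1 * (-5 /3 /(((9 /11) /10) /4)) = 30558220 /136107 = 224.52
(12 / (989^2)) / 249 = 0.00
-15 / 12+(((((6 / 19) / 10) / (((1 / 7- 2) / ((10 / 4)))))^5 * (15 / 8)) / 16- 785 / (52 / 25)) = -1425893491858161355 / 3765691293724672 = -378.65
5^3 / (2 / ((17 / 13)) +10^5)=0.00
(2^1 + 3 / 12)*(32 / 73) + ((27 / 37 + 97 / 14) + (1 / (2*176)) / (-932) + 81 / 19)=1521197469951 / 117851414912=12.91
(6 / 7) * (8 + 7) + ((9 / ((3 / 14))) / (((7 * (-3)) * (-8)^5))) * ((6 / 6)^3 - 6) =1474525 / 114688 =12.86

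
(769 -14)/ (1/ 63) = 47565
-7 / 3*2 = -4.67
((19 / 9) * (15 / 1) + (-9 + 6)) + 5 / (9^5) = 1692743 / 59049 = 28.67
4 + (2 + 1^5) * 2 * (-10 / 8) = -7 / 2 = -3.50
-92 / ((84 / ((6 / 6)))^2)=-23 / 1764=-0.01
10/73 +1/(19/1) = 0.19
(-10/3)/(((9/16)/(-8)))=1280/27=47.41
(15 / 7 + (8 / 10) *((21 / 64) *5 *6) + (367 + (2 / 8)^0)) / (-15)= -21169 / 840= -25.20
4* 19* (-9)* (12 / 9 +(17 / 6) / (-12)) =-750.50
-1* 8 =-8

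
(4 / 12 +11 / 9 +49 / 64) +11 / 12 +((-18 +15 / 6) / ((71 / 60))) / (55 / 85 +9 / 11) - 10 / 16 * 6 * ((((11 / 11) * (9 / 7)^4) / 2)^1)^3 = -1183904901290250715 / 77549299547977152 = -15.27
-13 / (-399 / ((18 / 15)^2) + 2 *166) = -156 / 659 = -0.24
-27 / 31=-0.87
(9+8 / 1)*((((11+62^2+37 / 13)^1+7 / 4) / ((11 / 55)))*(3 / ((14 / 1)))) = 51178245 / 728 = 70299.79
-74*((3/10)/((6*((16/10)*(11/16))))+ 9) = -7363/11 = -669.36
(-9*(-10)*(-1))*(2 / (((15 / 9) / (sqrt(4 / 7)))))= -216*sqrt(7) / 7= -81.64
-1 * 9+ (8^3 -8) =495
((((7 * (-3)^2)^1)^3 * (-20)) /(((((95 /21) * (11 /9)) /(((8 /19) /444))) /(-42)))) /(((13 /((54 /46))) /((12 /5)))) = 1714930346304 /219655865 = 7807.35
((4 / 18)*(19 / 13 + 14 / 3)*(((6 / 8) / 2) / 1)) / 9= 239 / 4212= 0.06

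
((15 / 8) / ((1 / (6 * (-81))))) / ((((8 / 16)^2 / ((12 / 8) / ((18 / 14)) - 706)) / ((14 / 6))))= 5994607.50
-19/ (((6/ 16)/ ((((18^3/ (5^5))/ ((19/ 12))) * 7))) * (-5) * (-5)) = -1306368/ 78125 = -16.72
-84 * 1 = -84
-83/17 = -4.88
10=10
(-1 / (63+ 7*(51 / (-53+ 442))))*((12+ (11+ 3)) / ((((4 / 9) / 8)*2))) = -15171 / 4144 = -3.66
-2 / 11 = -0.18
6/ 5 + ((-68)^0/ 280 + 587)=164697/ 280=588.20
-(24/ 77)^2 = -576/ 5929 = -0.10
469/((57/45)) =370.26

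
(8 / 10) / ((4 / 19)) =19 / 5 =3.80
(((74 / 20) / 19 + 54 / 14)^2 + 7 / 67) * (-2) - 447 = -28446543857 / 59258150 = -480.04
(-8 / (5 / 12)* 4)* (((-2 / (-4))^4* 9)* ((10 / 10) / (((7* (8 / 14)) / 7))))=-378 / 5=-75.60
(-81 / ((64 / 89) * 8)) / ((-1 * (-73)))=-7209 / 37376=-0.19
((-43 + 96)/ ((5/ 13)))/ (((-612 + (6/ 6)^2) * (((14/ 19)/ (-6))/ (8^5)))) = 98992128/ 1645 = 60177.59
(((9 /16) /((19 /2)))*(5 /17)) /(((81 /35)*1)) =0.01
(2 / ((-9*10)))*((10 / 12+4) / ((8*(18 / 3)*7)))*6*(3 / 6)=-29 / 30240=-0.00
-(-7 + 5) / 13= 2 / 13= 0.15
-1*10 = -10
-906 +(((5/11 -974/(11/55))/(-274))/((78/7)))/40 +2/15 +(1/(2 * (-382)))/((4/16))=-1626967516171/1796102880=-905.83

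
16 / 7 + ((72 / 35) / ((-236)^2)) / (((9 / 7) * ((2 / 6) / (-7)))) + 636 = 638.29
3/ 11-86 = -943/ 11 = -85.73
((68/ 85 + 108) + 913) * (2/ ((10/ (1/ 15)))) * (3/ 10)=4.09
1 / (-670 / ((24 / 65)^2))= -0.00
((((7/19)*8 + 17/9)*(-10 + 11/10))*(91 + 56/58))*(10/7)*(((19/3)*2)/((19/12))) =-74780648/1653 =-45239.35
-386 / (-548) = 193 / 274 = 0.70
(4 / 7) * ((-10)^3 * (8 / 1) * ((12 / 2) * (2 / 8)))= -6857.14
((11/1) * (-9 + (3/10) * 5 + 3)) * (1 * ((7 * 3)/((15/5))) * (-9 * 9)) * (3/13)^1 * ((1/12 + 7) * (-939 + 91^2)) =17515460655/52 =336835781.83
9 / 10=0.90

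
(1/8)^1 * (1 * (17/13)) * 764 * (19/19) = 3247/26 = 124.88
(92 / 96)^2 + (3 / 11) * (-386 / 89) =-0.26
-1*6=-6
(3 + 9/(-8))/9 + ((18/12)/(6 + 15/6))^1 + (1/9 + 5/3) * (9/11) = 8255/4488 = 1.84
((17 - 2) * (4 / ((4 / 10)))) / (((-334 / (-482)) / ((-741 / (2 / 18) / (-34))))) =120542175 / 2839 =42459.38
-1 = -1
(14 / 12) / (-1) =-1.17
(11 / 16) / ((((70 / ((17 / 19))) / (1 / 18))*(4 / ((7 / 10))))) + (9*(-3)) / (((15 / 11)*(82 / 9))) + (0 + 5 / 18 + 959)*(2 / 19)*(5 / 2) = 1182067873 / 4723200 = 250.27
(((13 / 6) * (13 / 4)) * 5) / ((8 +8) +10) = 65 / 48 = 1.35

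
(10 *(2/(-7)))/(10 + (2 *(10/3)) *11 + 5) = -12/371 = -0.03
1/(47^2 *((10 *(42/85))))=17/185556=0.00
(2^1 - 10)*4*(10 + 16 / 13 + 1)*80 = -407040 / 13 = -31310.77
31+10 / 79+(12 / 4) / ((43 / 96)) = 128489 / 3397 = 37.82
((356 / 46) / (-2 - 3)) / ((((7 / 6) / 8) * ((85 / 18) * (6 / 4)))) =-102528 / 68425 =-1.50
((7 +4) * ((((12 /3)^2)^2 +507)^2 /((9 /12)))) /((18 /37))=473885566 /27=17551317.26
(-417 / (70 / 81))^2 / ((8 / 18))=523876.10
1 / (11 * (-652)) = -1 / 7172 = -0.00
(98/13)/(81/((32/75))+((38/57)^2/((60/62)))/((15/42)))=2116800/53669213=0.04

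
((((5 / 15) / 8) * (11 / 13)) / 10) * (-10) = -11 / 312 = -0.04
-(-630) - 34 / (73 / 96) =42726 / 73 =585.29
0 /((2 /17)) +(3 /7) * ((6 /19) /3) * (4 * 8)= 192 /133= 1.44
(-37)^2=1369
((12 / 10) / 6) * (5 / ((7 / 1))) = 1 / 7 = 0.14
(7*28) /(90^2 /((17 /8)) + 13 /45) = 21420 /416603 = 0.05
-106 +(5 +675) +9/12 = 2299/4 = 574.75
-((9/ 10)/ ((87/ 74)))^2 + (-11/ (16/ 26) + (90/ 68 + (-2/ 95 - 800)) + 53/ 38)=-44319305349/ 54328600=-815.76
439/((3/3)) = 439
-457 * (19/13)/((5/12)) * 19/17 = -1979724/1105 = -1791.61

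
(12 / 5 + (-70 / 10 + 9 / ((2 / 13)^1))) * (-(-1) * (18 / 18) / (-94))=-539 / 940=-0.57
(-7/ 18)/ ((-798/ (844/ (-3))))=-211/ 1539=-0.14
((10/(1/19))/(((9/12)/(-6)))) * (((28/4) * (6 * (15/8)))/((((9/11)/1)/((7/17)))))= -1024100/17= -60241.18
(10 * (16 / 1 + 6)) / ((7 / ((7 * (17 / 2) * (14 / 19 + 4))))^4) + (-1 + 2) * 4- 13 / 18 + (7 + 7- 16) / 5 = 6781268386128139 / 11728890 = 578167958.45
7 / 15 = 0.47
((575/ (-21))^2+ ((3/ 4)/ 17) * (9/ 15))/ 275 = 2.73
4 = 4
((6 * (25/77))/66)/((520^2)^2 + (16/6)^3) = 675/1672093463473664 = 0.00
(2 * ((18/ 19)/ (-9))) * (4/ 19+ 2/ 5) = -232/ 1805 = -0.13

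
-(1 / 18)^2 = -1 / 324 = -0.00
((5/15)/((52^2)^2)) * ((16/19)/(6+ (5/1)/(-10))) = 1/143261976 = 0.00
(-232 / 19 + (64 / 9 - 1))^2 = 1087849 / 29241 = 37.20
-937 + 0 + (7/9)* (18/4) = -1867/2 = -933.50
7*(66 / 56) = 33 / 4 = 8.25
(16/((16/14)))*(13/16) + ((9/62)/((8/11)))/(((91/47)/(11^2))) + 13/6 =3522689/135408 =26.02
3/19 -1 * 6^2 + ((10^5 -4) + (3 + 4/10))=9496538/95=99963.56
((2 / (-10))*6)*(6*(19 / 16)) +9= 9 / 20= 0.45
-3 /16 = -0.19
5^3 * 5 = 625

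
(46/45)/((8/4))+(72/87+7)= 10882/1305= 8.34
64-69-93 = -98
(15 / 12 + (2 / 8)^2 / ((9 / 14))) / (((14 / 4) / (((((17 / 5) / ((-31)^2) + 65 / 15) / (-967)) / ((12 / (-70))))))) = 1516013 / 150544494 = 0.01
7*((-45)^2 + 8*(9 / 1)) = 14679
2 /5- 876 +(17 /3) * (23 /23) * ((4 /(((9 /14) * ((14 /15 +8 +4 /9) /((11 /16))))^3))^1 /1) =-126336156444971 /144290780160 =-875.57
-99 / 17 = -5.82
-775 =-775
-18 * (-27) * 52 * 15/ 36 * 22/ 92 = 57915/ 23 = 2518.04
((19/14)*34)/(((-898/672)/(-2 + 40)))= -589152/449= -1312.14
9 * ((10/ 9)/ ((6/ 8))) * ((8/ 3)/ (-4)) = -80/ 9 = -8.89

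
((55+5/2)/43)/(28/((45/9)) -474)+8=1610721/201412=8.00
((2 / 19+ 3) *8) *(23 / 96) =1357 / 228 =5.95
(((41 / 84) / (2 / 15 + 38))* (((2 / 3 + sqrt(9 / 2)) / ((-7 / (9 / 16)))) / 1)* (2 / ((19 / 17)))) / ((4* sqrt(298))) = -94095* sqrt(149) / 20312900608 - 10455* sqrt(298) / 10156450304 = -0.00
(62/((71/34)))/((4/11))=81.65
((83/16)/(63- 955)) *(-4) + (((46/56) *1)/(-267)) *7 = 1645/952656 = 0.00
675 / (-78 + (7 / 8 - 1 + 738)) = 5400 / 5279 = 1.02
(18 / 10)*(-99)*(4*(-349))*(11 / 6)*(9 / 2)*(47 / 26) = 482297409 / 130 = 3709980.07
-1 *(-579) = 579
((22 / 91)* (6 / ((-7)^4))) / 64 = 33 / 3495856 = 0.00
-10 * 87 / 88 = -435 / 44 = -9.89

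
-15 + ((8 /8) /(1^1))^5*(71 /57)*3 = -214 /19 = -11.26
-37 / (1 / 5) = -185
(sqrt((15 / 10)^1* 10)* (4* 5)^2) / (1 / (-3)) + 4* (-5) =-1200* sqrt(15) - 20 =-4667.58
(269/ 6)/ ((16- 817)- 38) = -269/ 5034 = -0.05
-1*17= -17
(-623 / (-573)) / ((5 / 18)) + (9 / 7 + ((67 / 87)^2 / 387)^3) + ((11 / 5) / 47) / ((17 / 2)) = 698790748768222989995230666 / 134244530910466241915861505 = 5.21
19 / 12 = 1.58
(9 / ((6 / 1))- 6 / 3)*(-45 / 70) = 9 / 28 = 0.32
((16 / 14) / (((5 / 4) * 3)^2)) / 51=128 / 80325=0.00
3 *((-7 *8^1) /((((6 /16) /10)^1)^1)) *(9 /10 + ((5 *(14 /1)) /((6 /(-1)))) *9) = 466368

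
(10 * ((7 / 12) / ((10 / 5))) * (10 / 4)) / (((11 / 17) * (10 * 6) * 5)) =0.04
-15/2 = -7.50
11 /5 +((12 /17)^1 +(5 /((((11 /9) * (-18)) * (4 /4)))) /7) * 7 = 12929 /1870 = 6.91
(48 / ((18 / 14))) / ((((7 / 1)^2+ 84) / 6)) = 32 / 19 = 1.68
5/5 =1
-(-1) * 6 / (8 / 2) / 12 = 1 / 8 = 0.12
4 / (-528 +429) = -4 / 99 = -0.04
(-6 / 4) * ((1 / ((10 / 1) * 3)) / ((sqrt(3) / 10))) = -sqrt(3) / 6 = -0.29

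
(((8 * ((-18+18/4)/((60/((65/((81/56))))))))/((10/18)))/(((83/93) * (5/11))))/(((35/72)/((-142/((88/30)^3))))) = 41717754/10043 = 4153.91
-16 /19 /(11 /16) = -256 /209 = -1.22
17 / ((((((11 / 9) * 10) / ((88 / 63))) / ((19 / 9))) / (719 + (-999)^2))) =258069248 / 63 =4096337.27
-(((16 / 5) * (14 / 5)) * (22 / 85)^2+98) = -17809666 / 180625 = -98.60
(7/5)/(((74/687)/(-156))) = -375102/185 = -2027.58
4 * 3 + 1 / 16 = 193 / 16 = 12.06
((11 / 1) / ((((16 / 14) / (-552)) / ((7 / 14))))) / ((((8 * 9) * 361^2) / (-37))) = 65527 / 6255408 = 0.01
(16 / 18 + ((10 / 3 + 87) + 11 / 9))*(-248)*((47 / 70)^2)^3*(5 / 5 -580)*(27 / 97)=60364554413348952 / 178311765625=338533.77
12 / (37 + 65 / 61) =122 / 387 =0.32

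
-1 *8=-8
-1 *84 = -84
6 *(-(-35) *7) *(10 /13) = 14700 /13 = 1130.77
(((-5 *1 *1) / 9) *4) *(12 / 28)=-20 / 21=-0.95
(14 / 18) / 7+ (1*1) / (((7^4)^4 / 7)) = 4747561509952 / 42728053589487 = 0.11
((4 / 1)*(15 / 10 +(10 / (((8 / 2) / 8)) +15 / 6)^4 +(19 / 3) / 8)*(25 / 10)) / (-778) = -61509925 / 18672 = -3294.23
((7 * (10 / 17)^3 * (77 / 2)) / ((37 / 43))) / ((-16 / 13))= -37662625 / 727124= -51.80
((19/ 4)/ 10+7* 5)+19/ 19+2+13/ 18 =14111/ 360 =39.20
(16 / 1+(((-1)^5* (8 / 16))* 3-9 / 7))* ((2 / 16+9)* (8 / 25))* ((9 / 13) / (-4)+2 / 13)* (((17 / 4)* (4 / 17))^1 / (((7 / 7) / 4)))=-2701 / 910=-2.97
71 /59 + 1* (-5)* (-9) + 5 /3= 8473 /177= 47.87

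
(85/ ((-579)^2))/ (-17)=-5/ 335241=-0.00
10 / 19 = 0.53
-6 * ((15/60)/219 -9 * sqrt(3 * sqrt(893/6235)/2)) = -1/146 + 27 * sqrt(6) * 6235^(3/4) * 893^(1/4)/6235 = 40.68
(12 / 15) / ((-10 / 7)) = -14 / 25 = -0.56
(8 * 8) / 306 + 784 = 119984 / 153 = 784.21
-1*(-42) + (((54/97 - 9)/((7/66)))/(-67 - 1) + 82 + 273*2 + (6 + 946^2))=2953666277/3298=895593.17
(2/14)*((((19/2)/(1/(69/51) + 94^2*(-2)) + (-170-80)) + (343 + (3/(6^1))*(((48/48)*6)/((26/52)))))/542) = 11496355/440579876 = 0.03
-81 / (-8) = 81 / 8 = 10.12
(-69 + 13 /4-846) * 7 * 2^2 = -25529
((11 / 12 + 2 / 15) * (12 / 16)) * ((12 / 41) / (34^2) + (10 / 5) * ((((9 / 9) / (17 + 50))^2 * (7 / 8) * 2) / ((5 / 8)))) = 25143741 / 21276064400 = 0.00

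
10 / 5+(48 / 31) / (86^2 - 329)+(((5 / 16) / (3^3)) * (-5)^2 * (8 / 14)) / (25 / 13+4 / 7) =11098960357 / 5370891732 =2.07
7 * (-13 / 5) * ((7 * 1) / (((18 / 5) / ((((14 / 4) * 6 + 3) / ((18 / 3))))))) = -1274 / 9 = -141.56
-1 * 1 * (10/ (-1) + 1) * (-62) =-558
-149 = -149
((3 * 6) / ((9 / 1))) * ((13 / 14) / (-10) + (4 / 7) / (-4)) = -33 / 70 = -0.47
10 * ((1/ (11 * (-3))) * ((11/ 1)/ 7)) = -10/ 21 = -0.48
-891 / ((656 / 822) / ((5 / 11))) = -166455 / 328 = -507.48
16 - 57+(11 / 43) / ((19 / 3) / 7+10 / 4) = -22877 / 559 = -40.92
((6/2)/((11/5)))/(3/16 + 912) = 16/10703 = 0.00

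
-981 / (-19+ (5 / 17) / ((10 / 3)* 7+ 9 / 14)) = 16793739 / 325051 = 51.66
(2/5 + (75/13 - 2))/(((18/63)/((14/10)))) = 13279/650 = 20.43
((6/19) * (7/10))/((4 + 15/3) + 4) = 21/1235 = 0.02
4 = 4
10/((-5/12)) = -24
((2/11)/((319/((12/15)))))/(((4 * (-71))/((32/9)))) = -64/11211255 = -0.00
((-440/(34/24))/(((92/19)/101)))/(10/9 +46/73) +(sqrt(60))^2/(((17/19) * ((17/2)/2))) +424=-283497961/86411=-3280.81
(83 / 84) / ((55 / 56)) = 166 / 165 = 1.01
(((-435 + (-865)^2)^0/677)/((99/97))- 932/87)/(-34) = 1224647/3887334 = 0.32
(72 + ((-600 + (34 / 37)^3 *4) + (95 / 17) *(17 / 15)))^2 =6209486807288209 / 23091537681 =268907.46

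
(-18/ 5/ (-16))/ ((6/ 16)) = 3/ 5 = 0.60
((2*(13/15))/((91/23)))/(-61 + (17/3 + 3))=-46/5495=-0.01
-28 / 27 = -1.04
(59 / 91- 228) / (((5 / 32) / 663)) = -33764448 / 35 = -964698.51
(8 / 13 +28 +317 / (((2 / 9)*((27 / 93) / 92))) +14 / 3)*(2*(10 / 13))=352618720 / 507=695500.43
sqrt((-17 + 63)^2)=46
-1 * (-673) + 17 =690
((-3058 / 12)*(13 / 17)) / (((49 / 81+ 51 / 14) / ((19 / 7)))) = -124.52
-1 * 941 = -941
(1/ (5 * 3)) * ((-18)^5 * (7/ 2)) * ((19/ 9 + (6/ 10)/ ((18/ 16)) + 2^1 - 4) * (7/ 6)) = -8287272/ 25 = -331490.88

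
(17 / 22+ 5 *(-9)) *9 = -8757 / 22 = -398.05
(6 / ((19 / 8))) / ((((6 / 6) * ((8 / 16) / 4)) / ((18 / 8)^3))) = 4374 / 19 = 230.21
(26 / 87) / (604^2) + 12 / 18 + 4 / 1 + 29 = 178091015 / 5289832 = 33.67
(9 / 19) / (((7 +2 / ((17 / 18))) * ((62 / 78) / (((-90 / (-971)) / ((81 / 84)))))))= 111384 / 17729489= 0.01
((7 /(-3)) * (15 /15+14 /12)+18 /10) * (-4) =586 /45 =13.02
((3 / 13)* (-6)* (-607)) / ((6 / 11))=20031 / 13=1540.85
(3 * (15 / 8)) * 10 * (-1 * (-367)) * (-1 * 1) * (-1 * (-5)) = -412875 / 4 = -103218.75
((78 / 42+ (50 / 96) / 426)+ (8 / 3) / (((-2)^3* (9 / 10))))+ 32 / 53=47605777 / 22758624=2.09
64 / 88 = 8 / 11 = 0.73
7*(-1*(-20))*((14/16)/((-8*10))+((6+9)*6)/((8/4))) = 201551/32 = 6298.47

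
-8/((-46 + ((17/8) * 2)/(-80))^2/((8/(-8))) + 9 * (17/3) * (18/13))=10649600/2729325997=0.00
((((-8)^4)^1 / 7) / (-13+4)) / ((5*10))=-2048 / 1575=-1.30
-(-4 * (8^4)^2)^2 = -4503599627370496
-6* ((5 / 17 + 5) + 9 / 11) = -6858 / 187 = -36.67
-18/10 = -9/5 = -1.80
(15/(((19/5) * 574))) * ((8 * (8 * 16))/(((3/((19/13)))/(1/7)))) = 12800/26117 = 0.49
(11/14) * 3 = 33/14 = 2.36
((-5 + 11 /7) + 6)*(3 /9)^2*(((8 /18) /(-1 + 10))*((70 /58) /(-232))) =-5 /68121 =-0.00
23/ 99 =0.23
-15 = -15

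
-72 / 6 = -12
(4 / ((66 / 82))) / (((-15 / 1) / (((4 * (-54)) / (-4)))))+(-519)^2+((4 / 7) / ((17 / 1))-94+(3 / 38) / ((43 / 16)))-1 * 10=1439693201493 / 5347265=269239.17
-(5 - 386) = 381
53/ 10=5.30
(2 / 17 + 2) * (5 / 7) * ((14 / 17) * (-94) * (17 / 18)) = -1880 / 17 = -110.59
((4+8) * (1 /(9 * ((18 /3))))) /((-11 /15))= -10 /33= -0.30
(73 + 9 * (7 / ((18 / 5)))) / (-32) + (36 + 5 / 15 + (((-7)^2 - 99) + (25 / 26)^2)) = -505223 / 32448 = -15.57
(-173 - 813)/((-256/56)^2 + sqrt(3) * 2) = -12368384/254941 + 1183693 * sqrt(3)/254941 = -40.47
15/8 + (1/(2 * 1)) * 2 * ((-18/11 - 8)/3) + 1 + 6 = 1495/264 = 5.66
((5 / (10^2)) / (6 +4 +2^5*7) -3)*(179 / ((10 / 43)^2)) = -4646501869 / 468000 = -9928.42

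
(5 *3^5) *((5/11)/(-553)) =-6075/6083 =-1.00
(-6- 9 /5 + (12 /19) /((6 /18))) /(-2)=561 /190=2.95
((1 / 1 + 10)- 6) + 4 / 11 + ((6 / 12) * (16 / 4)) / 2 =70 / 11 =6.36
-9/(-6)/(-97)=-3/194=-0.02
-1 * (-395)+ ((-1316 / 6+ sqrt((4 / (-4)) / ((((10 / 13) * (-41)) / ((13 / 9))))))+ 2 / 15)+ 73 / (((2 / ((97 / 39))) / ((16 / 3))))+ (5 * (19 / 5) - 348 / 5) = 13 * sqrt(410) / 1230+ 356482 / 585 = 609.58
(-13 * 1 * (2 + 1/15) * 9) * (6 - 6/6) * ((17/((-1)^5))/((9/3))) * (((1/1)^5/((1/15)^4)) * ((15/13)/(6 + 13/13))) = 400190625/7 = 57170089.29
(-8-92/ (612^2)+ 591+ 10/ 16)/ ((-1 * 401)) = -109296575/ 75096072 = -1.46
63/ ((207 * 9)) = 7/ 207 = 0.03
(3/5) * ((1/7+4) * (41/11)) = 3567/385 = 9.26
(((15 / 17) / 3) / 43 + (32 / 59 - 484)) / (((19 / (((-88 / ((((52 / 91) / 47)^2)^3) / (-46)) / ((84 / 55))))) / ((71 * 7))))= -1135823294575980559678131695 / 231596519424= -4904319362833554.29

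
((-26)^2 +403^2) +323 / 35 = 5708298 / 35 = 163094.23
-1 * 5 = -5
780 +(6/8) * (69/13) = 40767/52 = 783.98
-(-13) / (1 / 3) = 39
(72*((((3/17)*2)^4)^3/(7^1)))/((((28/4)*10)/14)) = 156728328192/20391778303041635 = 0.00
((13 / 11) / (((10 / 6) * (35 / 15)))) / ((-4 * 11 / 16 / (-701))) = 328068 / 4235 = 77.47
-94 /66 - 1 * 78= -2621 /33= -79.42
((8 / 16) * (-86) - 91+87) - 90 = -137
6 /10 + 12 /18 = 1.27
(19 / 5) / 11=19 / 55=0.35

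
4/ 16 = 0.25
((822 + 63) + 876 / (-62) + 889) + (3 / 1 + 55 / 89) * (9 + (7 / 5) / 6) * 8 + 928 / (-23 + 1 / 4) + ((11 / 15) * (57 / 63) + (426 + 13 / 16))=436342520821 / 180769680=2413.80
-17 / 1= -17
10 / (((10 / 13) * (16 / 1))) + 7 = 125 / 16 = 7.81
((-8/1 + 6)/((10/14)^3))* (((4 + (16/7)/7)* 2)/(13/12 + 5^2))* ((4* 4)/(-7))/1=4.16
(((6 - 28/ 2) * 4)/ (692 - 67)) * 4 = -128/ 625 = -0.20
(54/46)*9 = 243/23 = 10.57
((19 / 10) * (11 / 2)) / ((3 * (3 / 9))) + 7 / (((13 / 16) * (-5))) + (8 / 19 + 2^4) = 124231 / 4940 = 25.15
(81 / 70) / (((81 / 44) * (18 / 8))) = 88 / 315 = 0.28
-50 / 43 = -1.16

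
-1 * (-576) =576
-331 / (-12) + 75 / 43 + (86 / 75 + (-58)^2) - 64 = 14321039 / 4300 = 3330.47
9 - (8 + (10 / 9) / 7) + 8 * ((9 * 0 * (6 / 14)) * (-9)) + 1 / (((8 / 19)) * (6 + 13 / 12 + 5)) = 18961 / 18270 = 1.04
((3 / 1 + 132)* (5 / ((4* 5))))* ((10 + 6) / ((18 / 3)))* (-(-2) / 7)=25.71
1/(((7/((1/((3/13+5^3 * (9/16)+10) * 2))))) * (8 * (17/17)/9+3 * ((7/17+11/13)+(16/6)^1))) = 103428/1476793703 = 0.00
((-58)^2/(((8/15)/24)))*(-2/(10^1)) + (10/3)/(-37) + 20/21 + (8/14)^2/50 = -4116660962/135975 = -30275.13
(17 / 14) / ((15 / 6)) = 17 / 35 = 0.49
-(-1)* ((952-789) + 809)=972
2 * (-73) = -146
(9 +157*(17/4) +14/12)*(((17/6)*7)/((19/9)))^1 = 967351/152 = 6364.15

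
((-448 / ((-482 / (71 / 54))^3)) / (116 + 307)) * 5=12526885 / 116542086071589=0.00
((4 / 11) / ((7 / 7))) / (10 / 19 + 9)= 76 / 1991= 0.04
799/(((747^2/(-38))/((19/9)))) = -576878/5022081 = -0.11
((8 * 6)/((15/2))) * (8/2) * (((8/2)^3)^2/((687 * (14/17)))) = 185.34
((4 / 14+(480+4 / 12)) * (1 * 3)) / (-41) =-10093 / 287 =-35.17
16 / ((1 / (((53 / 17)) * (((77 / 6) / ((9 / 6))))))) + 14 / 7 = 65602 / 153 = 428.77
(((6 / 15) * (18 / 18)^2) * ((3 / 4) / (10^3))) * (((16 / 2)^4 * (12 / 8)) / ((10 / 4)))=2304 / 3125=0.74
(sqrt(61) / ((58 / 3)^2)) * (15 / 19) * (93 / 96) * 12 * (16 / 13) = 12555 * sqrt(61) / 415454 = 0.24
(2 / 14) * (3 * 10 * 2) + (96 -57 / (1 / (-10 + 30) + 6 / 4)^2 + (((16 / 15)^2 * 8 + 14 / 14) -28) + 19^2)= 641677646 / 1513575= 423.95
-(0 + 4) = -4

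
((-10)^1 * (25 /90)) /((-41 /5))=125 /369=0.34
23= 23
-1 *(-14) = 14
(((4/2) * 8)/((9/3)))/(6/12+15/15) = 32/9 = 3.56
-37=-37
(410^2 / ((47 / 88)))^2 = 99061535464.01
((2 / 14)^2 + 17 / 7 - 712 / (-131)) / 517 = 50608 / 3318623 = 0.02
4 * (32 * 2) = 256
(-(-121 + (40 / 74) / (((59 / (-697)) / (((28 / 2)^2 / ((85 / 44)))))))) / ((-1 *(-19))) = 88341 / 2183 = 40.47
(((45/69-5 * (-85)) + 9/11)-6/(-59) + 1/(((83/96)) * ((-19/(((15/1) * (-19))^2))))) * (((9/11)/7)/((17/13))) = -654912554049/1621773769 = -403.82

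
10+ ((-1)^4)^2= 11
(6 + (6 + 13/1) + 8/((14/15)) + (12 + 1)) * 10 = 3260/7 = 465.71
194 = 194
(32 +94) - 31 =95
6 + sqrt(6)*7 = 6 + 7*sqrt(6) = 23.15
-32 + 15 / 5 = -29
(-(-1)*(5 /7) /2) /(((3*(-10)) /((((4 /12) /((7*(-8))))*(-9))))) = -1 /1568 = -0.00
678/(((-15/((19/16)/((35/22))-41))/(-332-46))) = -34387821/50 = -687756.42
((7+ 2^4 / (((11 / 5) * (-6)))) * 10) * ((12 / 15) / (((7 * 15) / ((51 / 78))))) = 12988 / 45045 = 0.29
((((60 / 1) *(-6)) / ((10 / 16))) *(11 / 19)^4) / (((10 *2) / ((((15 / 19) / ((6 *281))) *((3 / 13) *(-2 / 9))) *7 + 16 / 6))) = -390191551728 / 45225948235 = -8.63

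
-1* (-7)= 7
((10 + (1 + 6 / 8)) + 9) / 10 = 83 / 40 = 2.08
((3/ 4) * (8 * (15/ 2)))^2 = 2025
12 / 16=3 / 4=0.75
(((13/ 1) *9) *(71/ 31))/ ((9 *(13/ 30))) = 2130/ 31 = 68.71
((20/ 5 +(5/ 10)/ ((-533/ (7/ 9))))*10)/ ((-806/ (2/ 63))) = -191845/ 121791033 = -0.00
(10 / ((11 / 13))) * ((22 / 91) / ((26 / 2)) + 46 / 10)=54638 / 1001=54.58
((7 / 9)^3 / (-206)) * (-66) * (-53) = -199969 / 25029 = -7.99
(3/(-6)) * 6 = -3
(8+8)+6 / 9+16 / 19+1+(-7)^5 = -956944 / 57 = -16788.49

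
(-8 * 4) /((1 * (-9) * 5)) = 32 /45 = 0.71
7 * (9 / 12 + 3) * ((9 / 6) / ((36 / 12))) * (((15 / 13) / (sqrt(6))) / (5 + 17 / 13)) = 525 * sqrt(6) / 1312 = 0.98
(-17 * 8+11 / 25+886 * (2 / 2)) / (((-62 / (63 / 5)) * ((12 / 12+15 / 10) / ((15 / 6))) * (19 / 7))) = -8273601 / 147250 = -56.19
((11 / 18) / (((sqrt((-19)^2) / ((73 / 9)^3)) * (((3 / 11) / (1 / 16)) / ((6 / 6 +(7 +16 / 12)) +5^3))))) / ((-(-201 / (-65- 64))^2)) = -217.64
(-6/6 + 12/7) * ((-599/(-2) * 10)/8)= 14975/56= 267.41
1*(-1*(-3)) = 3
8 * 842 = 6736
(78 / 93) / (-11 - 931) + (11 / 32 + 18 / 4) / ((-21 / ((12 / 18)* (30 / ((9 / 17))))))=-64129277 / 7358904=-8.71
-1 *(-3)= 3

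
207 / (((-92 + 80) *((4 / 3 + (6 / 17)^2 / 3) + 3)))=-59823 / 15172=-3.94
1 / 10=0.10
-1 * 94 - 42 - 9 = -145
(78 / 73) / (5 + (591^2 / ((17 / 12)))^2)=22542 / 1282434744799517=0.00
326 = 326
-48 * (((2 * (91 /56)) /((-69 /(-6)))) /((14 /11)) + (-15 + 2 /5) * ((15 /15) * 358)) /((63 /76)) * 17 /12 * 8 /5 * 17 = 2957159336672 /253575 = 11661872.57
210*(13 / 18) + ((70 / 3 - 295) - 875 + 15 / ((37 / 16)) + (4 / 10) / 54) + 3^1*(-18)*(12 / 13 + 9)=-98983814 / 64935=-1524.35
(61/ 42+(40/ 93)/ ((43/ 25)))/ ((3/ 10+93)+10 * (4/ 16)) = 0.02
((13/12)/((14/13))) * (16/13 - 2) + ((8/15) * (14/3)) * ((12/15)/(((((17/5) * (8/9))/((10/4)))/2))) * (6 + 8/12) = 10085/476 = 21.19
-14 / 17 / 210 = -1 / 255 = -0.00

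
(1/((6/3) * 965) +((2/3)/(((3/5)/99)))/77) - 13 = -156323/13510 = -11.57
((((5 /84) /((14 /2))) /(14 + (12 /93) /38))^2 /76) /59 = 456475 /5550907108110336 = 0.00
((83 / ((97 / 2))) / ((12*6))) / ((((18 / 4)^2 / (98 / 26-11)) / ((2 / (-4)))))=3901 / 919269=0.00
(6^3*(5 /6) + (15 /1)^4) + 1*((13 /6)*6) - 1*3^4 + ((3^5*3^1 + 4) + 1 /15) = 772051 /15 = 51470.07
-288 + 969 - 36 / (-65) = 44301 / 65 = 681.55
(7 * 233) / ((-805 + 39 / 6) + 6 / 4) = -1631 / 797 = -2.05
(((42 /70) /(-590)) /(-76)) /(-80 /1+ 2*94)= 1 /8071200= 0.00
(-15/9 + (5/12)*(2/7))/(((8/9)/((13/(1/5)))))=-12675/112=-113.17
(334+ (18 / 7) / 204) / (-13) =-6115 / 238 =-25.69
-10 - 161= -171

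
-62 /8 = -7.75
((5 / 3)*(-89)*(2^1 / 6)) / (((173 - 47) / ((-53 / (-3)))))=-23585 / 3402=-6.93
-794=-794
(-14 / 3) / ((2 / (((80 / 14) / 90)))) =-4 / 27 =-0.15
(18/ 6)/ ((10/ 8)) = 12/ 5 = 2.40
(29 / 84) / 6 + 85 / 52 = 11087 / 6552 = 1.69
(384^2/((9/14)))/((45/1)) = 229376/45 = 5097.24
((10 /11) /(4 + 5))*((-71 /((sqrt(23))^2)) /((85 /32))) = -4544 /38709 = -0.12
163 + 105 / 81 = 4436 / 27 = 164.30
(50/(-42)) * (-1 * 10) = 11.90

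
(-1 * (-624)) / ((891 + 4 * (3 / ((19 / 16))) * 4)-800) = 11856 / 2497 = 4.75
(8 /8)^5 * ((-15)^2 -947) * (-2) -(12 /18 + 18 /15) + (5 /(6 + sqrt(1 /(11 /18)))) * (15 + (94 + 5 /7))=1517.49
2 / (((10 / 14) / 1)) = 14 / 5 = 2.80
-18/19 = -0.95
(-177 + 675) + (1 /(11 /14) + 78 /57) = 104634 /209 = 500.64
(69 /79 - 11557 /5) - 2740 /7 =-2701.96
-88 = -88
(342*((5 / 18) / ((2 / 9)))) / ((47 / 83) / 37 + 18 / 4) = 2625705 / 27733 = 94.68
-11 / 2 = -5.50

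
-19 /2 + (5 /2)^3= 49 /8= 6.12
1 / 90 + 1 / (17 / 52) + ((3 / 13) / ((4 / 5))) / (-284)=34671173 / 11297520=3.07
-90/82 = -45/41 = -1.10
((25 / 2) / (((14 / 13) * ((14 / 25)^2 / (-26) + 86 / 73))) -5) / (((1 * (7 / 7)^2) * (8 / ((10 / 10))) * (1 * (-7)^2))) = 95942185 / 7590957696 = 0.01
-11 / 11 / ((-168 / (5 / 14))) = 5 / 2352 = 0.00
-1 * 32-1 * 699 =-731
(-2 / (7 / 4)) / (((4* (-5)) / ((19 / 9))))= 38 / 315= 0.12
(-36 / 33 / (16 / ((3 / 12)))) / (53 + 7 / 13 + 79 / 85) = -3315 / 10592912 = -0.00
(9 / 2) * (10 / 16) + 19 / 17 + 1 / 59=63343 / 16048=3.95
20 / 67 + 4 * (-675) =-180880 / 67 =-2699.70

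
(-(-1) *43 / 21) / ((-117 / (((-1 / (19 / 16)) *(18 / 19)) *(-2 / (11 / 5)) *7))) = -13760 / 154869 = -0.09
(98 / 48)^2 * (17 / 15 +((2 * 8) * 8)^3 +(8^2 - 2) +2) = 75531275057 / 8640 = 8742045.72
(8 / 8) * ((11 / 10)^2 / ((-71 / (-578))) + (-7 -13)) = -36031 / 3550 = -10.15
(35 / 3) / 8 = 35 / 24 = 1.46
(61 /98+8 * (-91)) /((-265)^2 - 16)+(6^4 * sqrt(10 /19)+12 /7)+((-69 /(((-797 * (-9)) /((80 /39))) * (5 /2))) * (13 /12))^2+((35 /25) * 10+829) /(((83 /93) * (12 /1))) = 4725862620318505451 /58766335844063148+1296 * sqrt(190) /19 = 1020.64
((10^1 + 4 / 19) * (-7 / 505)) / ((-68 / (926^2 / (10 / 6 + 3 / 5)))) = 436669653 / 554591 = 787.37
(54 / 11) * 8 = 432 / 11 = 39.27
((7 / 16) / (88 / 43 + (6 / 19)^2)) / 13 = 108661 / 6929728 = 0.02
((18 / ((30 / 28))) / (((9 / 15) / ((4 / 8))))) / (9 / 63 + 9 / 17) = 833 / 40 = 20.82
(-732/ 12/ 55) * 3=-183/ 55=-3.33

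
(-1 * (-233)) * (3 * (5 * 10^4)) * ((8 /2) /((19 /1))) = 139800000 /19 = 7357894.74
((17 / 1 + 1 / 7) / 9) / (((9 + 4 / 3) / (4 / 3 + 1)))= 40 / 93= 0.43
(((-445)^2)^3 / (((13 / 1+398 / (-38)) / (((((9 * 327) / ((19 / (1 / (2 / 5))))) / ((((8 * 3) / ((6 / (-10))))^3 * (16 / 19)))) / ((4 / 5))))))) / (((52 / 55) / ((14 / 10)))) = -2228965749159687759375 / 54525952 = -40878988213900.19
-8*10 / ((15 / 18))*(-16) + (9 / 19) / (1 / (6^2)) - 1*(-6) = 29622 / 19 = 1559.05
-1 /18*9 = -1 /2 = -0.50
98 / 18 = 49 / 9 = 5.44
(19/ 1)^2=361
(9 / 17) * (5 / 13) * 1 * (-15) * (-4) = 2700 / 221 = 12.22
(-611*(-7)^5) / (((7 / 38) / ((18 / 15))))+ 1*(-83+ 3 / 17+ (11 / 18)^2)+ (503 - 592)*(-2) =1842310253509 / 27540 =66895797.15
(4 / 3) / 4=1 / 3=0.33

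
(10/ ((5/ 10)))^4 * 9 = 1440000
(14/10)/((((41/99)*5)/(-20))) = -2772/205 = -13.52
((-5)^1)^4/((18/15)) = 520.83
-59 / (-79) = 59 / 79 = 0.75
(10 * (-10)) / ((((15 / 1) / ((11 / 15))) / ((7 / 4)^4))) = -26411 / 576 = -45.85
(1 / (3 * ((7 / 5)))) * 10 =50 / 21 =2.38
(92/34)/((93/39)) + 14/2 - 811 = -423110/527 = -802.87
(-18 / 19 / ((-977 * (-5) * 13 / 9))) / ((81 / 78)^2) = -104 / 835335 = -0.00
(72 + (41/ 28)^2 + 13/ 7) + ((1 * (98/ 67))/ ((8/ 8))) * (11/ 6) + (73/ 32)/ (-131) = 3247861205/ 41287008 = 78.67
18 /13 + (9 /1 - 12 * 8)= -1113 /13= -85.62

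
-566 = -566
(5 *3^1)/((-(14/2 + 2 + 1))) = -1.50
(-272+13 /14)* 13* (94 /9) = -772915 /21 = -36805.48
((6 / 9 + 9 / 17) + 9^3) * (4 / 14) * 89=946960 / 51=18567.84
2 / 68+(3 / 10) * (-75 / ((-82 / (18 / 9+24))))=7.16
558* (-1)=-558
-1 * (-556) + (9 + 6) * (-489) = -6779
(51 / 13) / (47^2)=51 / 28717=0.00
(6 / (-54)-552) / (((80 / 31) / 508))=-19562953 / 180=-108683.07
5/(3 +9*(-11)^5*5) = -5/7247292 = -0.00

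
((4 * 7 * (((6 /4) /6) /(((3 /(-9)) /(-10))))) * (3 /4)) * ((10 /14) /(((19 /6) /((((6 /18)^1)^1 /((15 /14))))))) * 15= 3150 /19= 165.79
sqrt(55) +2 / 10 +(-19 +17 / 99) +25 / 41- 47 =-1319551 / 20295 +sqrt(55) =-57.60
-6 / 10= -3 / 5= -0.60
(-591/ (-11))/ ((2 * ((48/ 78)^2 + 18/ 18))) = 99879/ 5126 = 19.48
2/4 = 1/2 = 0.50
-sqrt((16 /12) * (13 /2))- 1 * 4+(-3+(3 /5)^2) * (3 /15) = -566 /125- sqrt(78) /3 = -7.47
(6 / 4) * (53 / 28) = 159 / 56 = 2.84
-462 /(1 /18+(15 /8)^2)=-24192 /187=-129.37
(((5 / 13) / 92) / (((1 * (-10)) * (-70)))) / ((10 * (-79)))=-1 / 132277600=-0.00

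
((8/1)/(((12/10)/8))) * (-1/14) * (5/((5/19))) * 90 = -45600/7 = -6514.29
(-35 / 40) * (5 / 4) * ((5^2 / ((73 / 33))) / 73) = -28875 / 170528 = -0.17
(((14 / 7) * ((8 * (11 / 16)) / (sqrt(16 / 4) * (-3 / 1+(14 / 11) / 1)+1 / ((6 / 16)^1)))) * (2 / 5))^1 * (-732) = 265716 / 65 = 4087.94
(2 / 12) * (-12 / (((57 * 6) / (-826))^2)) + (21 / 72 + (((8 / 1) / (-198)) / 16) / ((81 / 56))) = -263467057 / 23158872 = -11.38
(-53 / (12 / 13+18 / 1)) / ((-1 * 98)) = 689 / 24108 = 0.03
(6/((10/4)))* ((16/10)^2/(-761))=-768/95125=-0.01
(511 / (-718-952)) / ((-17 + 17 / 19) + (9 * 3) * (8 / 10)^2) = -0.26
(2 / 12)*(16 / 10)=4 / 15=0.27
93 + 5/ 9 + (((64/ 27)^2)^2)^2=307897828901434/ 282429536481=1090.18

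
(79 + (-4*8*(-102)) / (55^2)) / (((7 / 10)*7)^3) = 9689560 / 14235529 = 0.68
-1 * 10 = -10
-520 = -520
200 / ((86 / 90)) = 9000 / 43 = 209.30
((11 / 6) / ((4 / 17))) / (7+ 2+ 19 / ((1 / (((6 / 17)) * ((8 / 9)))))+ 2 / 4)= 3179 / 6308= 0.50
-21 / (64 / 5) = -105 / 64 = -1.64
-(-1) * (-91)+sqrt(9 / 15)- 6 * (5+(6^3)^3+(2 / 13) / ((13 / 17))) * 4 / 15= -13625128919 / 845+sqrt(15) / 5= -16124412.15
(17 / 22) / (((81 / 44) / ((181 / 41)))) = 6154 / 3321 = 1.85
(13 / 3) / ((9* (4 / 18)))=13 / 6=2.17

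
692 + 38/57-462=692/3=230.67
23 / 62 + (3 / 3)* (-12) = -721 / 62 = -11.63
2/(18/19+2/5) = 95/64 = 1.48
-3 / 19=-0.16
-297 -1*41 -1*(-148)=-190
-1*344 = -344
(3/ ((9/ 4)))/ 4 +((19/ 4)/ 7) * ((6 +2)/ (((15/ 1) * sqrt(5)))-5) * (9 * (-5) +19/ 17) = 106543/ 714-28348 * sqrt(5)/ 8925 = 142.12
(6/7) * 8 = 48/7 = 6.86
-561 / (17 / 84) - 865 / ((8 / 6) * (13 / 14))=-90237 / 26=-3470.65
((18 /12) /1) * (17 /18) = 17 /12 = 1.42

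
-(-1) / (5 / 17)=17 / 5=3.40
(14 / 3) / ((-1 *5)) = -14 / 15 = -0.93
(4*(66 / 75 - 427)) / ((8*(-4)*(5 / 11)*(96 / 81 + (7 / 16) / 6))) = 12655764 / 135875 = 93.14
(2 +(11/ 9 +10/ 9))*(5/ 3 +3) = 182/ 9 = 20.22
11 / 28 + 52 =1467 / 28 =52.39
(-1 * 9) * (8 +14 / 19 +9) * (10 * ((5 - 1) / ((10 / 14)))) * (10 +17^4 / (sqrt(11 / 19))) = -14185874808 * sqrt(209) / 209 - 1698480 / 19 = -981346872.41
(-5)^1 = -5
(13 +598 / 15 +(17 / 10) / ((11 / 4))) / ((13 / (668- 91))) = 1018405 / 429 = 2373.90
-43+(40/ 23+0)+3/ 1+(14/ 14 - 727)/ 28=-20669/ 322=-64.19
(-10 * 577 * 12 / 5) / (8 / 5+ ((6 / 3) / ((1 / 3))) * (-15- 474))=4.72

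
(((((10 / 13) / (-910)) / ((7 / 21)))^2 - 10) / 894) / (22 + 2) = -0.00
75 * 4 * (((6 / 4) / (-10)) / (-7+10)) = -15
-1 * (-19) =19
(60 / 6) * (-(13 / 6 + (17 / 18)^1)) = -280 / 9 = -31.11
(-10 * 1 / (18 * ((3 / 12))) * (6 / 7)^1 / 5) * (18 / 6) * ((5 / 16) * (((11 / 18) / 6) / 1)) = -55 / 1512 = -0.04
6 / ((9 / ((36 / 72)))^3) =1 / 972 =0.00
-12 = -12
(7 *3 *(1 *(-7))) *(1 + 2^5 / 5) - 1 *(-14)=-5369 / 5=-1073.80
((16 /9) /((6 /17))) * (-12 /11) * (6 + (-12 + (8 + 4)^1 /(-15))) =37.37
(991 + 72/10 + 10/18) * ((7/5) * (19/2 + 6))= 4876424/225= 21673.00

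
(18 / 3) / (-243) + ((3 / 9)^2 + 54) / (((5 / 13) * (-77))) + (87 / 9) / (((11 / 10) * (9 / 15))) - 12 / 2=6.79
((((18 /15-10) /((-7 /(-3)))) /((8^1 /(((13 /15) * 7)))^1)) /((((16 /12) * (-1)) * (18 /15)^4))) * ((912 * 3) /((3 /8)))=67925 /9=7547.22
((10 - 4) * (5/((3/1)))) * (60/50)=12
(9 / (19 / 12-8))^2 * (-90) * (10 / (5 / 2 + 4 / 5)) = -34992000 / 65219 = -536.53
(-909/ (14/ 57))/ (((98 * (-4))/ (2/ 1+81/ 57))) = 177255/ 5488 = 32.30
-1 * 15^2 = -225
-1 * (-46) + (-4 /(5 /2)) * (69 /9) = 506 /15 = 33.73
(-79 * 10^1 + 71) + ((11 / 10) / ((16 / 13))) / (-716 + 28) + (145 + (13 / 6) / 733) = -138945437017 / 242065920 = -574.00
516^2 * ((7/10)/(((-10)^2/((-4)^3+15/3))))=-13745466/125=-109963.73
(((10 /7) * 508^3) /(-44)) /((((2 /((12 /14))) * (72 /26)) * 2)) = -532579580 /1617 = -329362.76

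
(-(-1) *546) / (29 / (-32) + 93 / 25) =436800 / 2251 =194.05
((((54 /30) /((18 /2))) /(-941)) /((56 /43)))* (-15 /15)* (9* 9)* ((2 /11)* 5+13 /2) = 567729 /5796560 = 0.10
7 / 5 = 1.40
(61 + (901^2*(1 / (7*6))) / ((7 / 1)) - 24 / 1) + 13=826501 / 294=2811.23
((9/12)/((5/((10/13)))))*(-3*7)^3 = -27783/26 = -1068.58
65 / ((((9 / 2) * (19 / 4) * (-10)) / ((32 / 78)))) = -64 / 513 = -0.12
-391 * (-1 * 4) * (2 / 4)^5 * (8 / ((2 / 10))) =1955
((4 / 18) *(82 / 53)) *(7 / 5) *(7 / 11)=8036 / 26235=0.31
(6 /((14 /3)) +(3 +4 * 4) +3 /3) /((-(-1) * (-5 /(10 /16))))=-149 /56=-2.66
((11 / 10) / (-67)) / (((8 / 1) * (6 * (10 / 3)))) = -11 / 107200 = -0.00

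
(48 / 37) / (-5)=-48 / 185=-0.26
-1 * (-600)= 600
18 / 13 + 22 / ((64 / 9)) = 1863 / 416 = 4.48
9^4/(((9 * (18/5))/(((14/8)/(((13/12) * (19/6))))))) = 25515/247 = 103.30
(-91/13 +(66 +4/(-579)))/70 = 34157/40530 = 0.84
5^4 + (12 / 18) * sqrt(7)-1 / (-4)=2 * sqrt(7) / 3 + 2501 / 4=627.01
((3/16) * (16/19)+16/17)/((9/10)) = 3550/2907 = 1.22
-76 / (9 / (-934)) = 7887.11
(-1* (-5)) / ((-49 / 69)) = -345 / 49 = -7.04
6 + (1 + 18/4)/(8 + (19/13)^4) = 419989/65238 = 6.44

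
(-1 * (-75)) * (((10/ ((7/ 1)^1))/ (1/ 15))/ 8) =5625/ 28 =200.89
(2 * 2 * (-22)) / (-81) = 88 / 81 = 1.09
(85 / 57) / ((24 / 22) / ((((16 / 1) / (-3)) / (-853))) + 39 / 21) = 26180 / 3095727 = 0.01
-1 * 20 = -20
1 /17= 0.06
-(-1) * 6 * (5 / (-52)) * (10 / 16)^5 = -46875 / 851968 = -0.06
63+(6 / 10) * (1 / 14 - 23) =3447 / 70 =49.24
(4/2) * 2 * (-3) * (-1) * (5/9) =20/3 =6.67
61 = 61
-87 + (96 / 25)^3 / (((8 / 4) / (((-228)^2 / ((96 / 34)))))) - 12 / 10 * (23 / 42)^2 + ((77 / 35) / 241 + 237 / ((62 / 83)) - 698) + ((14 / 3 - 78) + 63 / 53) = 520703.76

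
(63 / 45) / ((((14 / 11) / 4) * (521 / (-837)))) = -18414 / 2605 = -7.07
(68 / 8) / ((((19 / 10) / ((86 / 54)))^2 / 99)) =17288150 / 29241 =591.23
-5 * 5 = -25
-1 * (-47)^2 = -2209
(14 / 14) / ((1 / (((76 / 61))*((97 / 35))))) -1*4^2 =-26788 / 2135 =-12.55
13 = 13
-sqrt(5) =-2.24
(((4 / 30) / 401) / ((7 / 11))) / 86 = 0.00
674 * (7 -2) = 3370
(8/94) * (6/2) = 12/47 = 0.26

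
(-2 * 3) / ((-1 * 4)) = 3 / 2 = 1.50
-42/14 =-3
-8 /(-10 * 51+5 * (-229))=8 /1655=0.00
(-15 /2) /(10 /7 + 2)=-35 /16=-2.19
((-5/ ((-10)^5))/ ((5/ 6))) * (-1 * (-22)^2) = -363/ 12500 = -0.03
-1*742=-742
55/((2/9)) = 495/2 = 247.50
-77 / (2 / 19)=-1463 / 2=-731.50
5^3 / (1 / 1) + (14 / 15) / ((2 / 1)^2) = 3757 / 30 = 125.23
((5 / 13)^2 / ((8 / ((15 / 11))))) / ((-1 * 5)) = -75 / 14872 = -0.01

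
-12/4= -3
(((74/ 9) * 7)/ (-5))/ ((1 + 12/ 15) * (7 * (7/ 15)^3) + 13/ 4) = -259000/ 101937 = -2.54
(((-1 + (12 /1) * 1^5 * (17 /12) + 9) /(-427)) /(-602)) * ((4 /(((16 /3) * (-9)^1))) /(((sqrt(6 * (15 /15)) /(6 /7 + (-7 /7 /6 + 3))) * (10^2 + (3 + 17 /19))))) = -73625 * sqrt(6) /1534451978304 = -0.00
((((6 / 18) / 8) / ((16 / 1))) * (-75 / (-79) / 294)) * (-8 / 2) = -25 / 743232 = -0.00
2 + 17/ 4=25/ 4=6.25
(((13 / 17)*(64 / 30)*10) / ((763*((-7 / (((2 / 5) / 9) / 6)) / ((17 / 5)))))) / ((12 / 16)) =-3328 / 32446575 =-0.00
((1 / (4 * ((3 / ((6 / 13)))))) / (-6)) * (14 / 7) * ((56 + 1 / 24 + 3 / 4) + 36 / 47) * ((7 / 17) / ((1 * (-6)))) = 454475 / 8974368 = 0.05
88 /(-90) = -44 /45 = -0.98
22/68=11/34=0.32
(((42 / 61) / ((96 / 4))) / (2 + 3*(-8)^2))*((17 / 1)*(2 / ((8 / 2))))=119 / 94672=0.00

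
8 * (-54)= -432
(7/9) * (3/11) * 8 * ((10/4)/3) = 140/99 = 1.41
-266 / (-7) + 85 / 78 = 3049 / 78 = 39.09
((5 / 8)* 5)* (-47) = -1175 / 8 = -146.88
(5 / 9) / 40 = 0.01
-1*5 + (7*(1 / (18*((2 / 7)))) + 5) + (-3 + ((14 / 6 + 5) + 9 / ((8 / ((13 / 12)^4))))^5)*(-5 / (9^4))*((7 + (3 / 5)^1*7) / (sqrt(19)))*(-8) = 49 / 36 + 823573810834876061548492471*sqrt(19) / 4143868578503226443169792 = 867.67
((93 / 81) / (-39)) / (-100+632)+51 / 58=14284099 / 16245684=0.88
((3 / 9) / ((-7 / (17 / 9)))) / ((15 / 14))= -34 / 405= -0.08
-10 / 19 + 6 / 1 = 104 / 19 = 5.47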